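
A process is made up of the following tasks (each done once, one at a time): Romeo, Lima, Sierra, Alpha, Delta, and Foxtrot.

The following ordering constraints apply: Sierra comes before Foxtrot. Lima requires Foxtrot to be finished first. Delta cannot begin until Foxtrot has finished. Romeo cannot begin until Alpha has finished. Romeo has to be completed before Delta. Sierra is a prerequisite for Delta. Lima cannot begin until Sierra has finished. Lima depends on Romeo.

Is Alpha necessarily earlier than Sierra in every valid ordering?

Nothing in the constraints links Alpha and Sierra; they are unordered relative to each other.
There exist valid orderings with Sierra before Alpha, so Alpha is not required to come first.

No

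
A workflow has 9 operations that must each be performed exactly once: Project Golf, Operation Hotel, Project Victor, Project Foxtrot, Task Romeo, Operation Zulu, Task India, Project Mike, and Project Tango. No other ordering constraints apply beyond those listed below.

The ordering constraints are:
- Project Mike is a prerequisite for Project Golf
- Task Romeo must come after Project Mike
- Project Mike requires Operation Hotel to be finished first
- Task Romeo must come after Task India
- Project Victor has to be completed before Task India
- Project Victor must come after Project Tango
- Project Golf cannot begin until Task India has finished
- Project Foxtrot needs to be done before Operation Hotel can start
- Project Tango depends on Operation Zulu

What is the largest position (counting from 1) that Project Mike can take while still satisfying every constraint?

The operations that are forced after Project Mike, directly or by a chain of constraints, are Project Golf, Task Romeo. That's 2 operations.
So at least 2 operations follow Project Mike, putting Project Mike no later than position 7. That position is achievable by scheduling everything else first.

7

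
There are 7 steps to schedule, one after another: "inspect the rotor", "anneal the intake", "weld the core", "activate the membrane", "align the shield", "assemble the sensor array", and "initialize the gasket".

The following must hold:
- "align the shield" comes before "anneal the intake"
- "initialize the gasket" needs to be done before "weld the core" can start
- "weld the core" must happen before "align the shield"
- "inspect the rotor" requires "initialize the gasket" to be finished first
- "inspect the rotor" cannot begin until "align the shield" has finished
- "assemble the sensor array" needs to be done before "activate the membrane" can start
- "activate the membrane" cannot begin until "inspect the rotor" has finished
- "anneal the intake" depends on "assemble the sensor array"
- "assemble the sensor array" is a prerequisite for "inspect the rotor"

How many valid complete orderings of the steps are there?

12

The steps with no prerequisites are "assemble the sensor array", "initialize the gasket"; any of them can be placed first.
Enumerating by repeatedly choosing an available step (one whose prerequisites are all placed) gives 12 distinct complete orderings.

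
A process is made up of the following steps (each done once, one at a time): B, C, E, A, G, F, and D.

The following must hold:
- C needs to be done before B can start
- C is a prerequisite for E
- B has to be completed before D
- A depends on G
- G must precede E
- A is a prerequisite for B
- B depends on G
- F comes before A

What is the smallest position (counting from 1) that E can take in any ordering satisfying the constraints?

3

The steps that are forced before E, directly or transitively, are C, G. That's 2 steps.
With 2 mandatory predecessors, the earliest E can sit is position 2+1 = 3, and placing just those 2 first achieves it.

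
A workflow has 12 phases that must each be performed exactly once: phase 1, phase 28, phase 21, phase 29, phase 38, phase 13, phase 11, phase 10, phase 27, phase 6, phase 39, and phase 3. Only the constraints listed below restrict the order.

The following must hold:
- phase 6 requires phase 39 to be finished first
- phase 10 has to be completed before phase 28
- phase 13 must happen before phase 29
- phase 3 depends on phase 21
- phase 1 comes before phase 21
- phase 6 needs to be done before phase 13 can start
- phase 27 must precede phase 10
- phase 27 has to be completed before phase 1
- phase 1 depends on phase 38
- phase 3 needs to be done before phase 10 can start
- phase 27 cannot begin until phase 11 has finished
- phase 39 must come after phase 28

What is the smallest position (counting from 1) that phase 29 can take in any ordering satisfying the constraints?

The phases that are forced before phase 29, directly or transitively, are phase 1, phase 28, phase 21, phase 38, phase 13, phase 11, phase 10, phase 27, phase 6, phase 39, phase 3. That's 11 phases.
So at minimum 11 phases come before phase 29, putting phase 29 no earlier than position 12. That position is achievable by scheduling exactly those predecessors first.

12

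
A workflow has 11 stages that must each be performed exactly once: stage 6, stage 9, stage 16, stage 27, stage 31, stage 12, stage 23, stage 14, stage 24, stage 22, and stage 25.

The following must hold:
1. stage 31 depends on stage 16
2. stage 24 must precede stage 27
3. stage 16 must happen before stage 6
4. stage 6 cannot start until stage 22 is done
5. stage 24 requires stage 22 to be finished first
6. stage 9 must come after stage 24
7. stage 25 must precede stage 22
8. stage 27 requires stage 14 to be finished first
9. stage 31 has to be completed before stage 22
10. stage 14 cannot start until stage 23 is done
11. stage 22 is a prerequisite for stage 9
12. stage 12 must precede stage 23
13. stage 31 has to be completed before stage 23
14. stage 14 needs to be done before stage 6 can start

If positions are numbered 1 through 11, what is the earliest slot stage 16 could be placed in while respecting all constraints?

No constraint forces any other stage before stage 16, so it can be placed first.

1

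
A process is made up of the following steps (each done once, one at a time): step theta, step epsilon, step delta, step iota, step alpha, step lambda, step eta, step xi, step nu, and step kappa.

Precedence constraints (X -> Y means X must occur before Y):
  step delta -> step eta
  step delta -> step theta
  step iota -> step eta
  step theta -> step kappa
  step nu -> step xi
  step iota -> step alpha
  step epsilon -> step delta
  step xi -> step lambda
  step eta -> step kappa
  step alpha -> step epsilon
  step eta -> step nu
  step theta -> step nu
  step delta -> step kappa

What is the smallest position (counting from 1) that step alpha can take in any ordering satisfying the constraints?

Working backwards through the constraints from step alpha, its only required predecessor is step iota.
So at minimum 1 step comes before step alpha, putting step alpha no earlier than position 2. That position is achievable by scheduling exactly that predecessor first.

2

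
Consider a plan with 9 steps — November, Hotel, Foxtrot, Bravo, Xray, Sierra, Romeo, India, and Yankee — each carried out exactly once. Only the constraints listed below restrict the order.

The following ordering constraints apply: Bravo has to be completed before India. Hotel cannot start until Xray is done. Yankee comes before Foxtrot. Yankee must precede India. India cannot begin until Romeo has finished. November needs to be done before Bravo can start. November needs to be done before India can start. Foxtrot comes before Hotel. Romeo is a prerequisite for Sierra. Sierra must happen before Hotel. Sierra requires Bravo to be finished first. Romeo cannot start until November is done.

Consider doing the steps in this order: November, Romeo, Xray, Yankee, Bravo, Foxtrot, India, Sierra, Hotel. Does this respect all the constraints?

Going through the constraints one by one, each required predecessor appears earlier in the sequence than its dependent — e.g. Romeo (position 2) is before Sierra (position 8), as required.

Yes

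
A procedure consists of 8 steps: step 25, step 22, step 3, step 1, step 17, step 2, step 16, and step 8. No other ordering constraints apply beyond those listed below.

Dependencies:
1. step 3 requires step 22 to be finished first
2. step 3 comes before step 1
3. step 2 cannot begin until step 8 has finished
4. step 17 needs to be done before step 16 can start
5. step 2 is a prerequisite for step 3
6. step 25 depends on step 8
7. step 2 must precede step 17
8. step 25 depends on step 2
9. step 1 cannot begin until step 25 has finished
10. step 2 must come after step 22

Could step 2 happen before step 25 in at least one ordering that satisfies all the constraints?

Yes

Every valid ordering already has step 2 before step 25 (the constraints require it), so in particular at least one does.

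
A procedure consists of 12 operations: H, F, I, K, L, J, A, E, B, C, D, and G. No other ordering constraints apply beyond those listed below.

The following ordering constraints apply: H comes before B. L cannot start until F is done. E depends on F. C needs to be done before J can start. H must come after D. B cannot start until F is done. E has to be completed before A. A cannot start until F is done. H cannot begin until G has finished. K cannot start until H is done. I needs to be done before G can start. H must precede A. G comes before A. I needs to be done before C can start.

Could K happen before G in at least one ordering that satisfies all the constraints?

The constraints give a chain G → H → K, which forces G before K.
So no valid ordering can have K before G.

No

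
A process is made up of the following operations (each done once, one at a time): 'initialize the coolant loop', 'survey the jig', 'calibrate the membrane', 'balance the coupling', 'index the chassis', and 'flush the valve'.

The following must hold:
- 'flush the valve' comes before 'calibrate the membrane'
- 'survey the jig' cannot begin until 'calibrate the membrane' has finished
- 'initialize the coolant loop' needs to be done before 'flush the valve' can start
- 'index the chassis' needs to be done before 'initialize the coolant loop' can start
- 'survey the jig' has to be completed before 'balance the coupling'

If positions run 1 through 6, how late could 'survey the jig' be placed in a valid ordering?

5

Following the constraints forward from 'survey the jig', its only required successor is 'balance the coupling'.
So at least 1 operation follows 'survey the jig', putting 'survey the jig' no later than position 5. That position is achievable by scheduling everything else first.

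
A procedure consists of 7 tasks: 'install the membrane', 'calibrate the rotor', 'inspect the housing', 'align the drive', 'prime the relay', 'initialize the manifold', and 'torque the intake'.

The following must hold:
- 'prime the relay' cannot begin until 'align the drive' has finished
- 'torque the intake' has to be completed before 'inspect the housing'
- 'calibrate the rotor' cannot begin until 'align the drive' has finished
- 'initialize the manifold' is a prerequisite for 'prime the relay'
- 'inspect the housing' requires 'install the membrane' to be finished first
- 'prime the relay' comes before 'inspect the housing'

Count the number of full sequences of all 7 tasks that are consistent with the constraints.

4 tasks have no prerequisites ('install the membrane', 'align the drive', 'initialize the manifold', 'torque the intake'), so any of them could come first.
Counting all ways to extend the partial order to a total order gives 190.

190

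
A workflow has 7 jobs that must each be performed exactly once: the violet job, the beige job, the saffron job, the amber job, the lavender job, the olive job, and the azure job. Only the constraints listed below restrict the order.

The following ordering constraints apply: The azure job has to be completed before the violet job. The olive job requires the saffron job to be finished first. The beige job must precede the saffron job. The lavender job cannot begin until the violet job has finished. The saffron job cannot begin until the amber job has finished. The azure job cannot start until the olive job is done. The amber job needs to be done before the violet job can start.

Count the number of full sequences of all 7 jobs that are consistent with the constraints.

2

2 jobs have no prerequisites (the beige job, the amber job), so any of them could come first.
Enumerating by repeatedly choosing an available job (one whose prerequisites are all placed) gives 2 distinct complete orderings.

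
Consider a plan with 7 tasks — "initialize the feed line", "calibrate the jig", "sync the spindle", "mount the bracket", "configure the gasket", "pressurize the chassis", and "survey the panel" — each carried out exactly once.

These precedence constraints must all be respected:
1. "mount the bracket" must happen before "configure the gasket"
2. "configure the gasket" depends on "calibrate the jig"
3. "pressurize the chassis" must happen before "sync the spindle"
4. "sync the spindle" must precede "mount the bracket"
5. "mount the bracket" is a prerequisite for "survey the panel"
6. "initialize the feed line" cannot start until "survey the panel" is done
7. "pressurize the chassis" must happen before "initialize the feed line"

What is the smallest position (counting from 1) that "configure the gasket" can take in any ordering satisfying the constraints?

Every task that must precede "configure the gasket" has to come before it. Tracing all chains that end at "configure the gasket", those tasks are: "calibrate the jig", "sync the spindle", "mount the bracket", "pressurize the chassis" — 4 in total.
So at minimum 4 tasks come before "configure the gasket", putting "configure the gasket" no earlier than position 5. That position is achievable by scheduling exactly those predecessors first.

5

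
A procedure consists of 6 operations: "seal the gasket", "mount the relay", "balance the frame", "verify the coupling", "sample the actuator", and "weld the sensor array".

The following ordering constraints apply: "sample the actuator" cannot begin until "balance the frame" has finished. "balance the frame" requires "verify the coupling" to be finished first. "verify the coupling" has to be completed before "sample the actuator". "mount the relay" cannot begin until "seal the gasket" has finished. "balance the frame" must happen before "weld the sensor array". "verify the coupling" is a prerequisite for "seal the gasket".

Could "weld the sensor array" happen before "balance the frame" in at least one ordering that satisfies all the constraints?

The constraints give a chain "balance the frame" → "weld the sensor array", which forces "balance the frame" before "weld the sensor array".
Hence "weld the sensor array" can never be scheduled before "balance the frame".

No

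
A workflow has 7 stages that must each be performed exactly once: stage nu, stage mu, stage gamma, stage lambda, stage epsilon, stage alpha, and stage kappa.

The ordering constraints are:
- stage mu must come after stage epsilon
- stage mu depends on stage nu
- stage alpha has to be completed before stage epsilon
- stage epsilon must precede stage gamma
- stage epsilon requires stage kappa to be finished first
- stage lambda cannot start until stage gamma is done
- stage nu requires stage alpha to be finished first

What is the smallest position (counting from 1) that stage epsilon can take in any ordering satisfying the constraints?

Working backwards through the constraints from stage epsilon, its full set of required predecessors is stage alpha, stage kappa — 2 of them.
So at minimum 2 stages come before stage epsilon, putting stage epsilon no earlier than position 3. That position is achievable by scheduling exactly those predecessors first.

3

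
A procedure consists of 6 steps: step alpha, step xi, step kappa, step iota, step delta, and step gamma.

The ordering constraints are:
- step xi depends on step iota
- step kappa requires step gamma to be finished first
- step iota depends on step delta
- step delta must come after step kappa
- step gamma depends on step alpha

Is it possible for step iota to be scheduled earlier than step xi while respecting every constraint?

Yes

Step iota is actually forced before step xi by the constraints, so certainly some valid ordering has step iota first.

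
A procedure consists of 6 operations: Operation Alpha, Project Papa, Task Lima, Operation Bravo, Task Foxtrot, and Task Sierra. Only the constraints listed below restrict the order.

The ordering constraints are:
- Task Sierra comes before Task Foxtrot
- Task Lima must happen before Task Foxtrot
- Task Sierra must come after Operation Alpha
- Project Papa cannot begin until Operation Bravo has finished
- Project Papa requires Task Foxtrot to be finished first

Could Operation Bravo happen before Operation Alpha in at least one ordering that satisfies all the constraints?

Nothing in the constraints forces Operation Alpha before Operation Bravo — there is no chain from Operation Alpha to Operation Bravo.
So a valid ordering placing Operation Bravo earlier than Operation Alpha exists.

Yes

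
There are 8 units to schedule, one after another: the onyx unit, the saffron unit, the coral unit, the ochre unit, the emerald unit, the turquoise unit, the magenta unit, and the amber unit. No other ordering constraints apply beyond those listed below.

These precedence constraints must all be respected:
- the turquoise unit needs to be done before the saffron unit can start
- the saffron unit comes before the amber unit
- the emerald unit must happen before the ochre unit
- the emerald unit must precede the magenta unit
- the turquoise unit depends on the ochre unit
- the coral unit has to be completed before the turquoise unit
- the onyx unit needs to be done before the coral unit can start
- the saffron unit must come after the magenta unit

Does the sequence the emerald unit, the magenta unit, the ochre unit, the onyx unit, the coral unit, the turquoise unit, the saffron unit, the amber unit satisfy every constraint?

Yes

Going through the constraints one by one, each required predecessor appears earlier in the sequence than its dependent — e.g. the magenta unit (position 2) is before the saffron unit (position 7), as required.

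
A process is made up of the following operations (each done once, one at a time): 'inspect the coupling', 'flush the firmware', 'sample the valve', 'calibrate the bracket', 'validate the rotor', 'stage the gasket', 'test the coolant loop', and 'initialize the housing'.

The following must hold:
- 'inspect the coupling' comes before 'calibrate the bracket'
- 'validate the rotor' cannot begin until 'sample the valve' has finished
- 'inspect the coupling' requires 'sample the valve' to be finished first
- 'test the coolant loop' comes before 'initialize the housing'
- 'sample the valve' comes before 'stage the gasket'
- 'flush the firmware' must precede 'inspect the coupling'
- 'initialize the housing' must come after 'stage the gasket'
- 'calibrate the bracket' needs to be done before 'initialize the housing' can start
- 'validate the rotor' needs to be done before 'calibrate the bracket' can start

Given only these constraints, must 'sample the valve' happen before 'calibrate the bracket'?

Tracing the constraints gives a chain: 'sample the valve' → 'inspect the coupling' → 'calibrate the bracket'.
That forces 'sample the valve' before 'calibrate the bracket' in every valid schedule.

Yes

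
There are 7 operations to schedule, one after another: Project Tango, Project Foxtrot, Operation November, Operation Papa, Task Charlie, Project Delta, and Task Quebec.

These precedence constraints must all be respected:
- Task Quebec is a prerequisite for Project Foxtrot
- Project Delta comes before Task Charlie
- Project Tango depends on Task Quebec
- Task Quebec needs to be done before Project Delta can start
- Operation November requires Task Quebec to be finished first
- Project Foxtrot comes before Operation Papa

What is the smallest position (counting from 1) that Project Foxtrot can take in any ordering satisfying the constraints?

Working backwards through the constraints from Project Foxtrot, its only required predecessor is Task Quebec.
With 1 mandatory predecessor, the earliest Project Foxtrot can sit is position 1+1 = 2, and placing just that one first achieves it.

2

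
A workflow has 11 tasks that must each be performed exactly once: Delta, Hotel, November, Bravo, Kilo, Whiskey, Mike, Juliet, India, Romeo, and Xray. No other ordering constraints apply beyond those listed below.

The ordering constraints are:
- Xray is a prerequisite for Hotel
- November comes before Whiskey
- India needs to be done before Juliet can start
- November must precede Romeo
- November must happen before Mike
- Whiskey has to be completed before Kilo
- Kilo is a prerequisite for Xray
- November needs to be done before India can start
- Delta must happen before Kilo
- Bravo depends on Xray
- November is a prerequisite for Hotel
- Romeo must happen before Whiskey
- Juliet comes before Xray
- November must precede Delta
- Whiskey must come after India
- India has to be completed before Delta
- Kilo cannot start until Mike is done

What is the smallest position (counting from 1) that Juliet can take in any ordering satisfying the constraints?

The tasks that are forced before Juliet, directly or transitively, are November, India. That's 2 tasks.
With 2 mandatory predecessors, the earliest Juliet can sit is position 2+1 = 3, and placing just those 2 first achieves it.

3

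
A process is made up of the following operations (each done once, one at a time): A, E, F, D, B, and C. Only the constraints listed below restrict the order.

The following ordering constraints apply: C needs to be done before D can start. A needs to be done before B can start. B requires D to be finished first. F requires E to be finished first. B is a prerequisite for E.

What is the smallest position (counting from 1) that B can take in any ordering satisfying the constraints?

Every operation that must precede B has to come before it. Tracing all chains that end at B, those operations are: A, D, C — 3 in total.
With 3 mandatory predecessors, the earliest B can sit is position 3+1 = 4, and placing just those 3 first achieves it.

4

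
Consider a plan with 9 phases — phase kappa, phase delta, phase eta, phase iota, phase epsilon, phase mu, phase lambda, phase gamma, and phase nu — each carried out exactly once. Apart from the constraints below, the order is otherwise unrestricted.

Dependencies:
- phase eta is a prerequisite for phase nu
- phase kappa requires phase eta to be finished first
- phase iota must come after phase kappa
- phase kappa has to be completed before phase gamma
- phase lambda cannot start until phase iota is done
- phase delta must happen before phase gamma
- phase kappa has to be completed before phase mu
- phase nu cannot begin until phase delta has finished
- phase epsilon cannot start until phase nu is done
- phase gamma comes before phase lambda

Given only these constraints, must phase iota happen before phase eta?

In fact the dependencies run the other way: phase eta → phase kappa → phase iota.
So phase iota never precedes phase eta.

No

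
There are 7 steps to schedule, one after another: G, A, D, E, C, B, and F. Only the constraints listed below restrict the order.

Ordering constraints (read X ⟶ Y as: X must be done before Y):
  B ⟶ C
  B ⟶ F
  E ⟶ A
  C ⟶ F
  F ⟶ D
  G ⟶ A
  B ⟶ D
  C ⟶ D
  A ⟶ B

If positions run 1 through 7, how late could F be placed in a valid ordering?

The only step forced after F (directly or by a chain) is D.
So at least 1 step follows F, putting F no later than position 6. That position is achievable by scheduling everything else first.

6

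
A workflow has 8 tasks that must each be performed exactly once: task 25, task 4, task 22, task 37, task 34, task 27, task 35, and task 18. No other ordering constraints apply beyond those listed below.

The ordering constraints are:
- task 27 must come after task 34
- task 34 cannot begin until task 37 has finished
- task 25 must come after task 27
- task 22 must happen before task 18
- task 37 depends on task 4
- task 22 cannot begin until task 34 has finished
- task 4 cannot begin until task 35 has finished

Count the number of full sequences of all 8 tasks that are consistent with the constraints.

Only task 35 has no prerequisites, so it must go first.
Counting all ways to extend the partial order to a total order gives 6.

6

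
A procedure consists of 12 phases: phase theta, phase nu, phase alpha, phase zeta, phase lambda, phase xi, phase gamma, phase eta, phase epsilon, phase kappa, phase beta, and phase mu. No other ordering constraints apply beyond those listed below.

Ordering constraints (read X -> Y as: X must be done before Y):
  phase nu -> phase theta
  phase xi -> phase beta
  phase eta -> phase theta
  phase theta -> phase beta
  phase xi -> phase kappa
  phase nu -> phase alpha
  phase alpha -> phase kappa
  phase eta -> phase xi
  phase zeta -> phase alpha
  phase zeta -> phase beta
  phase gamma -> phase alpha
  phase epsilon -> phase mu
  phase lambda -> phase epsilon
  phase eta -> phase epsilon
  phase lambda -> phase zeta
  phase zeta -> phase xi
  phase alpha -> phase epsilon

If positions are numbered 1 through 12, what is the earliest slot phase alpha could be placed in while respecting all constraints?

5

The phases that are forced before phase alpha, directly or transitively, are phase nu, phase zeta, phase lambda, phase gamma. That's 4 phases.
So at minimum 4 phases come before phase alpha, putting phase alpha no earlier than position 5. That position is achievable by scheduling exactly those predecessors first.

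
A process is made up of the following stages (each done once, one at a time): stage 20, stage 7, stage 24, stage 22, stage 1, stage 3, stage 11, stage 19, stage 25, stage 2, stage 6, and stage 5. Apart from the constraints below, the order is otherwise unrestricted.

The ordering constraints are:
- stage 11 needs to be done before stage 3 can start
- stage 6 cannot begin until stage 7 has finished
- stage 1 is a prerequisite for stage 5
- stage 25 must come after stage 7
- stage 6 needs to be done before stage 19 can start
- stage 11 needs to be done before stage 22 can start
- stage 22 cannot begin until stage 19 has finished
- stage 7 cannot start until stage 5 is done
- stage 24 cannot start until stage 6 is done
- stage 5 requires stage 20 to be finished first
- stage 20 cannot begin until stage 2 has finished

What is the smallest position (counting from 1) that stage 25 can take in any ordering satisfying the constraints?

The stages that are forced before stage 25, directly or transitively, are stage 20, stage 7, stage 1, stage 2, stage 5. That's 5 stages.
So at minimum 5 stages come before stage 25, putting stage 25 no earlier than position 6. That position is achievable by scheduling exactly those predecessors first.

6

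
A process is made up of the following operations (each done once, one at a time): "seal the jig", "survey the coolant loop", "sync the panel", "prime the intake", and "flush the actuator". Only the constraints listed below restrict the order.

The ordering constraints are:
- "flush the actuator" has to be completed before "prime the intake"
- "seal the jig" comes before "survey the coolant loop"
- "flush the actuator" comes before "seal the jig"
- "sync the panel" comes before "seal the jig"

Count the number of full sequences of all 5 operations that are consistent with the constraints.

7

2 operations have no prerequisites ("sync the panel", "flush the actuator"), so any of them could come first.
Enumerating by repeatedly choosing an available operation (one whose prerequisites are all placed) gives 7 distinct complete orderings.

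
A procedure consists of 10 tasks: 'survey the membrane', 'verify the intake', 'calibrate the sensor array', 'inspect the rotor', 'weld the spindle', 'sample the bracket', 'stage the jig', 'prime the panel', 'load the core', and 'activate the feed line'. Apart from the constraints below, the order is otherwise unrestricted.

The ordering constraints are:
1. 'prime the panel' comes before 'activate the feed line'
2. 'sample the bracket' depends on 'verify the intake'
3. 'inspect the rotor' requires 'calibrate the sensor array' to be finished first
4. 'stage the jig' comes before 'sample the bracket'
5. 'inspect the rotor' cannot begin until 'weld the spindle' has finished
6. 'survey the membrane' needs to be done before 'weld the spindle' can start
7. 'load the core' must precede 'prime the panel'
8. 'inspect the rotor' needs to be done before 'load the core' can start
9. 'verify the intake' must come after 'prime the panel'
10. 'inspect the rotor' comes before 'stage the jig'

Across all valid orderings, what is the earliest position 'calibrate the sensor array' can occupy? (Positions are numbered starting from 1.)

1

'calibrate the sensor array' has no prerequisites at all, so it can go in position 1.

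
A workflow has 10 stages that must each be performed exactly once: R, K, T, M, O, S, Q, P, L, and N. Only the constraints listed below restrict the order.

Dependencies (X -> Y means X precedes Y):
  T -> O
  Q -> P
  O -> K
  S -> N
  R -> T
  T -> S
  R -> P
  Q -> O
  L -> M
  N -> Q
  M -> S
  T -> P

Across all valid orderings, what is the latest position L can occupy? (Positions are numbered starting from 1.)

Every stage that must follow L has to come after it. Tracing all chains starting from L, those stages are: K, M, O, S, Q, P, N — 7 in total.
With 7 mandatory successors out of 10 stages total, the latest slot for L is 10−7 = 3, and it's reachable by doing all non-successors before L.

3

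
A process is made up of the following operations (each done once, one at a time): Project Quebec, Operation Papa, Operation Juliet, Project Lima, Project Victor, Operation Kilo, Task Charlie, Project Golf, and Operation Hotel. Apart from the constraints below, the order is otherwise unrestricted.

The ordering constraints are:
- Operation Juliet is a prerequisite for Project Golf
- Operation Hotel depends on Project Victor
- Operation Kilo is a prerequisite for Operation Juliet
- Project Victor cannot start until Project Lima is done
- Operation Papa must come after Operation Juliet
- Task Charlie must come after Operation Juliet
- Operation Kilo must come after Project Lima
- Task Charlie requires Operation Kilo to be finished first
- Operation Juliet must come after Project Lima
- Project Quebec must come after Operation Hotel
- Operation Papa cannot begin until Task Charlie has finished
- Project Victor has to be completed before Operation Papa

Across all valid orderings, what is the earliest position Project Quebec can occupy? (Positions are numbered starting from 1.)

The operations that are forced before Project Quebec, directly or transitively, are Project Lima, Project Victor, Operation Hotel. That's 3 operations.
With 3 mandatory predecessors, the earliest Project Quebec can sit is position 3+1 = 4, and placing just those 3 first achieves it.

4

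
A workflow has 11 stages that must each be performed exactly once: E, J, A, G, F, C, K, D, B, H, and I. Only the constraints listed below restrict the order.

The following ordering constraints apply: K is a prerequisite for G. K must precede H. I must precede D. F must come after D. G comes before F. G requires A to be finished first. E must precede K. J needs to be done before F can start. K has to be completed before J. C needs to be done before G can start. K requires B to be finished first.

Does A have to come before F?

Tracing the constraints gives a chain: A → G → F.
Hence A necessarily comes before F.

Yes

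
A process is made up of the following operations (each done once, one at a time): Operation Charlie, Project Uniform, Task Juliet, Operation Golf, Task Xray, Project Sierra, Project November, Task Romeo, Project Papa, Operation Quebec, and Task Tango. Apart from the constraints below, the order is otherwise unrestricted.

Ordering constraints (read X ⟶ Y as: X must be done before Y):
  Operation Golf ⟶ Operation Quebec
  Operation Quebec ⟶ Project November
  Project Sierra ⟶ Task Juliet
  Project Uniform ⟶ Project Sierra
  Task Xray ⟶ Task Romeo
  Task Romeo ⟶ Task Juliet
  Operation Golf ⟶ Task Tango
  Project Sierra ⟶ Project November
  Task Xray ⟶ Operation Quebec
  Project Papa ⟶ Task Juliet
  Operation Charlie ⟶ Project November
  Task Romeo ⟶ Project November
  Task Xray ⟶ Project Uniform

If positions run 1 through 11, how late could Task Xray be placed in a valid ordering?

5

Every operation that must follow Task Xray has to come after it. Tracing all chains starting from Task Xray, those operations are: Project Uniform, Task Juliet, Project Sierra, Project November, Task Romeo, Operation Quebec — 6 in total.
With 6 mandatory successors out of 11 operations total, the latest slot for Task Xray is 11−6 = 5, and it's reachable by doing all non-successors before Task Xray.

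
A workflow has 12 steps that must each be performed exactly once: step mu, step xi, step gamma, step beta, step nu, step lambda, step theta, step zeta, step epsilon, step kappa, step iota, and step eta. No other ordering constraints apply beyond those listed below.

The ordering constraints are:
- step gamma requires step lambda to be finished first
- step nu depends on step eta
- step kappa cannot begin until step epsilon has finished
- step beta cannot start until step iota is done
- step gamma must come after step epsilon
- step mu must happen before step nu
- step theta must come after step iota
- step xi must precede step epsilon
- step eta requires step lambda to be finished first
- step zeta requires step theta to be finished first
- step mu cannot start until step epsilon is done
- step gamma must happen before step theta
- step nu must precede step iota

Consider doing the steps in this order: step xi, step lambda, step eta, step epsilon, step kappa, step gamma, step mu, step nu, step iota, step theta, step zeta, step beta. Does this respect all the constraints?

Yes

Checking each listed constraint against this order: for instance, step eta is in position 3 and step nu in position 8, so that constraint holds — and the remaining constraints check out the same way.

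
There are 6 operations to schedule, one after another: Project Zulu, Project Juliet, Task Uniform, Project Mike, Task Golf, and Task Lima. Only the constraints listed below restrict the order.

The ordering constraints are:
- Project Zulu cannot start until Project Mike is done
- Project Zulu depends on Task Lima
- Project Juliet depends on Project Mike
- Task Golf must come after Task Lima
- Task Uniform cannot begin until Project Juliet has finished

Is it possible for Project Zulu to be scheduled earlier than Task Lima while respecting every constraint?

There is a dependency chain Task Lima → Project Zulu, so Project Zulu always comes after Task Lima.
So no valid ordering can have Project Zulu before Task Lima.

No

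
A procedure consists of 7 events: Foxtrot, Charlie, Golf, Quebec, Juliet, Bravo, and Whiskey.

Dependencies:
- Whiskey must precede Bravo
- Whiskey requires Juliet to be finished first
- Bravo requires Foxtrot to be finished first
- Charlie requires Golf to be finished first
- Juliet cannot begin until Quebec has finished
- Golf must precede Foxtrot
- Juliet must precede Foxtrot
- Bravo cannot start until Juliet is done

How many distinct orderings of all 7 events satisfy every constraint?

33

The events with no prerequisites are Golf, Quebec; any of them can be placed first.
Counting all ways to extend the partial order to a total order gives 33.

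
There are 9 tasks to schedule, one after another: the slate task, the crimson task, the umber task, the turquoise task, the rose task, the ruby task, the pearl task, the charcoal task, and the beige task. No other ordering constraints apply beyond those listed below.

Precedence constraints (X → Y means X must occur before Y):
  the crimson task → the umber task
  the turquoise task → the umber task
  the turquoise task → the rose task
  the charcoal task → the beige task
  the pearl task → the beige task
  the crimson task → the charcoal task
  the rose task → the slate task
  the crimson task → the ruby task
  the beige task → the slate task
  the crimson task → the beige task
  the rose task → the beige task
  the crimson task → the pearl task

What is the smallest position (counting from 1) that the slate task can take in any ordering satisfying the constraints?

The tasks that are forced before the slate task, directly or transitively, are the crimson task, the turquoise task, the rose task, the pearl task, the charcoal task, the beige task. That's 6 tasks.
With 6 mandatory predecessors, the earliest the slate task can sit is position 6+1 = 7, and placing just those 6 first achieves it.

7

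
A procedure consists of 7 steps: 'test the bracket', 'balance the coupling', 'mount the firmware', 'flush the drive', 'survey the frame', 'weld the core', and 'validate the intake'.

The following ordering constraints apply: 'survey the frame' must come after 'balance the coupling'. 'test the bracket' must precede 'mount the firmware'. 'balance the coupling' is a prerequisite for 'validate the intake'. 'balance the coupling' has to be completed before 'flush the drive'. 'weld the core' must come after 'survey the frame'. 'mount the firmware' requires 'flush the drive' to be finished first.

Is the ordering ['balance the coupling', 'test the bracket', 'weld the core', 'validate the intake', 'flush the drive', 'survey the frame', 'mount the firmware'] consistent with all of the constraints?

No

The sequence places 'weld the core' ahead of 'survey the frame'.
Since 'survey the frame' is required before 'weld the core', the ordering is invalid.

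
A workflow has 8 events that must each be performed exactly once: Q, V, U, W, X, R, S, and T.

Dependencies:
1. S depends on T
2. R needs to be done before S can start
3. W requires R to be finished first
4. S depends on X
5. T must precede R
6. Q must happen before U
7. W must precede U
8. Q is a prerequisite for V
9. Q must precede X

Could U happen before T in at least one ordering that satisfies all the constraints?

No

There is a dependency chain T → R → W → U, so U always comes after T.
So no valid ordering can have U before T.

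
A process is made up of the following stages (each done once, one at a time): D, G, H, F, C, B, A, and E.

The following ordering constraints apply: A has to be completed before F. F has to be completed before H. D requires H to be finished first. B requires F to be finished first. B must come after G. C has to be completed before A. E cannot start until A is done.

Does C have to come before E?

Yes

Chaining the stated constraints: C → A → E.
So C must precede E in any valid ordering.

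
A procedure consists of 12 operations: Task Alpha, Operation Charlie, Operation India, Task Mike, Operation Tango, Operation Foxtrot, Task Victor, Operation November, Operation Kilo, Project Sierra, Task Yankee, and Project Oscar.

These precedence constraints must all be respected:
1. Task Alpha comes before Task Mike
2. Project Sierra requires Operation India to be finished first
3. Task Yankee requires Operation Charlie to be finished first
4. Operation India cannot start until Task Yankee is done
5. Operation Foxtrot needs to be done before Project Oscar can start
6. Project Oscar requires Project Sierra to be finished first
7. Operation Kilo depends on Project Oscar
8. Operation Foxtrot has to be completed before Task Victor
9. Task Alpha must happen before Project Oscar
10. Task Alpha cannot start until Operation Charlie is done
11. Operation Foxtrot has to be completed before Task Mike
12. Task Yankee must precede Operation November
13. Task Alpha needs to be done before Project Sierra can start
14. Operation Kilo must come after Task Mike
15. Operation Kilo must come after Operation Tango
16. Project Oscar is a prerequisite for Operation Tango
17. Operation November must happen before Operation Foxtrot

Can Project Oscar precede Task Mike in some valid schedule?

Yes

No chain of constraints runs from Task Mike to Project Oscar, so Task Mike is not required to come first.
So a valid ordering placing Project Oscar earlier than Task Mike exists.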